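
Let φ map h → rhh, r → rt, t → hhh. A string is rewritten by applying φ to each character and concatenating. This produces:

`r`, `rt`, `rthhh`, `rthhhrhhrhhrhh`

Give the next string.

Replace each of the 14 characters of rthhhrhhrhhrhh in place — rt hhh rhh rhh rhh rt rhh rhh rt rhh rhh rt rhh rhh — and concatenate.

rthhhrhhrhhrhhrtrhhrhhrtrhhrhhrtrhhrhh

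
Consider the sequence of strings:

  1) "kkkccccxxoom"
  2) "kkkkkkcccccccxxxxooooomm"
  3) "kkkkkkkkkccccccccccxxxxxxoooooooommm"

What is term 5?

kkkkkkkkkkkkkkkccccccccccccccccxxxxxxxxxxoooooooooooooommmmm

Each string has the form k^{3n} c^{3n+1} x^{2n} o^{3n-1} m^{n} (n = 1, 2, …).
For term 5, n = 5, so the run lengths are 15, 16, 10, 14, 5.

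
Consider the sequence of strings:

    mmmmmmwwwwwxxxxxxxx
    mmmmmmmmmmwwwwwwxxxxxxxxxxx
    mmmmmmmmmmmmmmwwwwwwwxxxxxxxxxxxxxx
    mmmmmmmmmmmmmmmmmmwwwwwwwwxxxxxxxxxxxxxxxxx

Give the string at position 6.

mmmmmmmmmmmmmmmmmmmmmmmmmmwwwwwwwwwwxxxxxxxxxxxxxxxxxxxxxxx

Each string has the form m^{4n-2} w^{n+3} x^{3n+2}, where the shown terms are n = 2, 3, 4, 5.
At n = 7 the blocks have lengths 26, 10, 23.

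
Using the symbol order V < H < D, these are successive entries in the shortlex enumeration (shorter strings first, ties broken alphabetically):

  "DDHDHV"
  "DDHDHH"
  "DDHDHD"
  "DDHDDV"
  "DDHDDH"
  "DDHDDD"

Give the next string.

Find the rightmost character of DDHDDD below D, bump it to the next letter, and reset everything to its right to V.

DDDVVV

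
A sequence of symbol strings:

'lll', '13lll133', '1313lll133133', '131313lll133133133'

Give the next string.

Each term wraps the previous one in 13 on the left and 133 on the right.
So the next term is 13·131313lll133133133·133.

13131313lll133133133133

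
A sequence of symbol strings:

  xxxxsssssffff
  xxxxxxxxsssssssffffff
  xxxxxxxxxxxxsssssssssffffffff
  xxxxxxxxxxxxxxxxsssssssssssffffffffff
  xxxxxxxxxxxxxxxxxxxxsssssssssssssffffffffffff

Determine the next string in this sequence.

Term n consists of 4n x's, followed by 2n+3 s's, followed by 2n+2 f's (n = 1, 2, …).
For the next term, n = 6, so the run lengths are 24, 15, 14.

xxxxxxxxxxxxxxxxxxxxxxxxsssssssssssssssffffffffffffff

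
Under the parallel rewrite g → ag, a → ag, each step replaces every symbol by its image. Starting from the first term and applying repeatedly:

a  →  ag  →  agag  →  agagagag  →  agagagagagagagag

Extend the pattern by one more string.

Replace each of the 16 characters of agagagagagagagag in place — ag ag ag ag ag ag ag ag ag ag ag ag ag ag ag ag — and concatenate.

agagagagagagagagagagagagagagagag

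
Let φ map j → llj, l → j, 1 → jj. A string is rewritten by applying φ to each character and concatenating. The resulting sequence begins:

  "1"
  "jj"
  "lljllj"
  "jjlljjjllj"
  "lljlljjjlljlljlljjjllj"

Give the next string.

jjlljjjlljlljlljjjlljjjlljjjlljlljlljjjllj

φ(lljlljjjlljlljlljjjllj) expands symbol-by-symbol to j j llj j j llj llj llj j j llj j j llj j j llj llj llj j j llj; joining the 22 pieces gives the next term.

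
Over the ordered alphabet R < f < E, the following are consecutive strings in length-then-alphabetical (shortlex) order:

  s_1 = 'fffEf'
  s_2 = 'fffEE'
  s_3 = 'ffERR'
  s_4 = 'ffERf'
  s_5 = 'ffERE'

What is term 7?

Stepping forward 2 times from ffERE: ffERE → ffEfR, then the target.

ffEff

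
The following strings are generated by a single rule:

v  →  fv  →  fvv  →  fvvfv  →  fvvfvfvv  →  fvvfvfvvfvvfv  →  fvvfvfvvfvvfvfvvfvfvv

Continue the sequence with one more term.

From term 3 onward, concatenate the last term with the second-to-last: fv·v = fvv, fvv·fv = fvvfv, …
So term 8 is fvvfvfvvfvvfvfvvfvfvv·fvvfvfvvfvvfv.

fvvfvfvvfvvfvfvvfvfvvfvvfvfvvfvvfv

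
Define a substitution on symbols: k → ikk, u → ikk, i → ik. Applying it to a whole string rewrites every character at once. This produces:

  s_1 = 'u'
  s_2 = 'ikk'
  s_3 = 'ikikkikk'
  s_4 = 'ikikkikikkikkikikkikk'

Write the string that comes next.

Replace each of the 21 characters of ikikkikikkikkikikkikk in place — ik ikk ik ikk ikk ik ikk ik ikk ikk ik ikk ikk ik ikk ik ikk ikk ik ikk ikk — and concatenate.

ikikkikikkikkikikkikikkikkikikkikkikikkikikkikkikikkikk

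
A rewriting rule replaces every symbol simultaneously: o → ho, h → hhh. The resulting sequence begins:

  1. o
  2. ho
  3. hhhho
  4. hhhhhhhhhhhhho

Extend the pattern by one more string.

φ(hhhhhhhhhhhhho) expands symbol-by-symbol to hhh hhh hhh hhh hhh hhh hhh hhh hhh hhh hhh hhh hhh ho; joining the 14 pieces gives the next term.

hhhhhhhhhhhhhhhhhhhhhhhhhhhhhhhhhhhhhhhho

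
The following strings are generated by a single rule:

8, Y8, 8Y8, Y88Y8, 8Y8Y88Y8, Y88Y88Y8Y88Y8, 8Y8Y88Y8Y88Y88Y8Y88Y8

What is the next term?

From term 3 onward, concatenate the second-to-last term with the last: 8·Y8 = 8Y8, Y8·8Y8 = Y88Y8, …
So term 8 is Y88Y88Y8Y88Y8·8Y8Y88Y8Y88Y88Y8Y88Y8.

Y88Y88Y8Y88Y88Y8Y88Y8Y88Y88Y8Y88Y8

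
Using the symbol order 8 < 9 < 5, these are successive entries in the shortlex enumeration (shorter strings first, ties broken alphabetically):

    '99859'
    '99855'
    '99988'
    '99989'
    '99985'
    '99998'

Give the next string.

99999

Treat 99998 as a base-3 numeral over the given alphabet and add one, carrying through any trailing 5's.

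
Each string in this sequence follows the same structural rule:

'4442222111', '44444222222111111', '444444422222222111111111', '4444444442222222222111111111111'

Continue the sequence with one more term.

The n-th term is 2n+1 4's then 2n+2 2's then 3n 1's (n = 1, 2, …).
For the next term, n = 5, so the run lengths are 11, 12, 15.

44444444444222222222222111111111111111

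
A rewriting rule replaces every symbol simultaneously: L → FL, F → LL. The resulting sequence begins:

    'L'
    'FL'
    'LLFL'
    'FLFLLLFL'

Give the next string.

LLFLLLFLFLFLLLFL

Apply φ to FLFLLLFL symbol by symbol: F→LL, L→FL, F→LL, L→FL, L→FL, L→FL, F→LL, L→FL; joined: LL FL LL FL FL FL LL FL.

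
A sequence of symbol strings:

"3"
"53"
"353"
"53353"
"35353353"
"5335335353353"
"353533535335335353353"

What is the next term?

Each term (from the third on) is the two preceding terms concatenated in order: term 3 = 3·53 = 353.
Continuing: 5335335353353 · 353533535335335353353 gives term 8.

5335335353353353533535335335353353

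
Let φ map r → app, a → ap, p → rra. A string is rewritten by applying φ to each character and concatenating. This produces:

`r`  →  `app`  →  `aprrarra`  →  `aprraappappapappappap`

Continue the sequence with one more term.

φ(aprraappappapappappap) expands symbol-by-symbol to ap rra app app ap ap rra rra ap rra rra ap rra ap rra rra ap rra rra ap rra; joining the 21 pieces gives the next term.

aprraappappapaprrarraaprrarraaprraaprrarraaprrarraaprra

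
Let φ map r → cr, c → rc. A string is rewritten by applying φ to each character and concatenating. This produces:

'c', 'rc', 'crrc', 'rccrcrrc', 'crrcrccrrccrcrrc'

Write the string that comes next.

Replace each of the 16 characters of crrcrccrrccrcrrc in place — rc cr cr rc cr rc rc cr cr rc rc cr rc cr cr rc — and concatenate.

rccrcrrccrrcrccrcrrcrccrrccrcrrc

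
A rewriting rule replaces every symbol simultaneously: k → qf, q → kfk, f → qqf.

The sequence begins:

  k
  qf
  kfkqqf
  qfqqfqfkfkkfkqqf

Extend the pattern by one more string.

kfkqqfkfkkfkqqfkfkqqfqfqqfqfqfqqfqfkfkkfkqqf

φ(qfqqfqfkfkkfkqqf) expands symbol-by-symbol to kfk qqf kfk kfk qqf kfk qqf qf qqf qf qf qqf qf kfk kfk qqf; joining the 16 pieces gives the next term.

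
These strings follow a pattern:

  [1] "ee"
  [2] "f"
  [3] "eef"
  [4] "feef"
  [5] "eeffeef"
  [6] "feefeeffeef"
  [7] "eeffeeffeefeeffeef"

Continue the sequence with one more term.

This is a Fibonacci-style word recurrence s(k) = s(k−2)·s(k−1): e.g. ee·f = eef.
So term 8 is feefeeffeef·eeffeeffeefeeffeef.

feefeeffeefeeffeeffeefeeffeef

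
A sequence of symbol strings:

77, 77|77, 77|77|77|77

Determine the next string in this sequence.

Every step duplicates the string with '|' between the halves.
Doubling 77|77|77|77 with '|' between the halves:

77|77|77|77|77|77|77|77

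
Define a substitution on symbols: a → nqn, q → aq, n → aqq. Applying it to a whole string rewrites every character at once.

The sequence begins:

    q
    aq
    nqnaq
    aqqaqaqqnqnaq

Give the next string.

nqnaqaqnqnaqnqnaqaqaqqaqaqqnqnaq

Replace each of the 13 characters of aqqaqaqqnqnaq in place — nqn aq aq nqn aq nqn aq aq aqq aq aqq nqn aq — and concatenate.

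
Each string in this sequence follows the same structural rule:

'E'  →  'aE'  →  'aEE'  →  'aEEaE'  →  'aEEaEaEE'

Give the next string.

This is a Fibonacci-style word recurrence s(k) = s(k−1)·s(k−2): e.g. aE·E = aEE.
Continuing: aEEaEaEE · aEEaE gives term 6.

aEEaEaEEaEEaE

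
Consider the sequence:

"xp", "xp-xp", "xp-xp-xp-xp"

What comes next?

Each string is two copies of the previous one joined by '-'.
One more doubling of xp-xp-xp-xp gives the answer.

xp-xp-xp-xp-xp-xp-xp-xp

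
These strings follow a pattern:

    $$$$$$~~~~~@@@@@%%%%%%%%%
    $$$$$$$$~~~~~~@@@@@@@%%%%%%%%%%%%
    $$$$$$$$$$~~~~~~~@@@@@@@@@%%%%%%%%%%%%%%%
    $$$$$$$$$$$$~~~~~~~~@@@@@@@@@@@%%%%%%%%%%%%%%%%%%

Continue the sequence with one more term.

$$$$$$$$$$$$$$~~~~~~~~~@@@@@@@@@@@@@%%%%%%%%%%%%%%%%%%%%%

Each string has the form $^{2n} ~^{n+2} @^{2n-1} %^{3n}, where the shown terms are n = 3, 4, 5, 6.
For the next term, n = 7, so the run lengths are 14, 9, 13, 21.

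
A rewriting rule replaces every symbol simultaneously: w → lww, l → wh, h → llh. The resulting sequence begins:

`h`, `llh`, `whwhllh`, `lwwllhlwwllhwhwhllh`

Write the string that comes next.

whlwwlwwwhwhllhwhlwwlwwwhwhllhlwwllhlwwllhwhwhllh

Replace each of the 19 characters of lwwllhlwwllhwhwhllh in place — wh lww lww wh wh llh wh lww lww wh wh llh lww llh lww llh wh wh llh — and concatenate.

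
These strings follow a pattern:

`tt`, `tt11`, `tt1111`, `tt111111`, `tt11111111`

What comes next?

Every step adds 11 to the end: s(k+1) = s(k)·11.
Applying this once more to tt11111111:

tt1111111111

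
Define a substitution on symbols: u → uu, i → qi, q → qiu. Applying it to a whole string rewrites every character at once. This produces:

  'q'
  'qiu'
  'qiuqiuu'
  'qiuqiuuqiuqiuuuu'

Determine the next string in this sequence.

Rewriting the 16 symbols of qiuqiuuqiuqiuuuu one by one yields qiu qi uu qiu qi uu uu qiu qi uu qiu qi uu uu uu uu; concatenated:

qiuqiuuqiuqiuuuuqiuqiuuqiuqiuuuuuuuu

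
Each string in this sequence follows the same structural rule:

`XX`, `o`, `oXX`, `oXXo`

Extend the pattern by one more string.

oXXooXX

Each term (from the third on) is the previous term followed by the one before it: term 3 = o·XX = oXX.
So term 5 is oXXo·oXX.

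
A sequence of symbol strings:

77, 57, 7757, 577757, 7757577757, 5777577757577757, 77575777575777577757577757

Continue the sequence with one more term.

Each term (from the third on) is the two preceding terms concatenated in order: term 3 = 77·57 = 7757.
So term 8 is 5777577757577757·77575777575777577757577757.

577757775757775777575777575777577757577757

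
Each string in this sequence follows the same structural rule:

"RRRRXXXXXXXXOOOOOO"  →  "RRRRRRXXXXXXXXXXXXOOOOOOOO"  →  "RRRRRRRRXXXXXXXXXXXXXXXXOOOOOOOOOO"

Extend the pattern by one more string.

RRRRRRRRRRXXXXXXXXXXXXXXXXXXXXOOOOOOOOOOOO

Reading off run lengths: R runs 4, 6, 8; X runs 8, 12, 16; O runs 6, 8, 10 — each is linear in n, where the shown terms are n = 2, 3, 4.
At n = 5 the blocks have lengths 10, 20, 12.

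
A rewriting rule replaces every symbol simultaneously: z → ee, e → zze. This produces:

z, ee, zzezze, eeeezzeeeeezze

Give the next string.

zzezzezzezzeeeeezzezzezzezzezzeeeeezze

Applying the rule to each of the 14 symbols of eeeezzeeeeezze gives the pieces zze zze zze zze ee ee zze zze zze zze zze ee ee zze, which concatenate to the answer.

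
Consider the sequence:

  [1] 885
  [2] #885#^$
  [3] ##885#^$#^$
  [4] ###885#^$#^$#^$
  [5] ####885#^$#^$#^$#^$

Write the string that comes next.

Every step adds # to the front and #^$ to the end of the previous string.
One more step from ####885#^$#^$#^$#^$ gives the answer.

#####885#^$#^$#^$#^$#^$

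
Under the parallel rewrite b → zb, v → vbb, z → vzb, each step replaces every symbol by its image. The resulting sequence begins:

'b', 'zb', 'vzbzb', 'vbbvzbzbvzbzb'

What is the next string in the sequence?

Replace each of the 13 characters of vbbvzbzbvzbzb in place — vbb zb zb vbb vzb zb vzb zb vbb vzb zb vzb zb — and concatenate.

vbbzbzbvbbvzbzbvzbzbvbbvzbzbvzbzb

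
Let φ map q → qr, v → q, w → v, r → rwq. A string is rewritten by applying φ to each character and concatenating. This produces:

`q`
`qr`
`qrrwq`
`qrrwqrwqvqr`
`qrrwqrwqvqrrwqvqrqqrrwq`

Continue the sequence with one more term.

φ(qrrwqrwqvqrrwqvqrqqrrwq) expands symbol-by-symbol to qr rwq rwq v qr rwq v qr q qr rwq rwq v qr q qr rwq qr qr rwq rwq v qr; joining the 23 pieces gives the next term.

qrrwqrwqvqrrwqvqrqqrrwqrwqvqrqqrrwqqrqrrwqrwqvqr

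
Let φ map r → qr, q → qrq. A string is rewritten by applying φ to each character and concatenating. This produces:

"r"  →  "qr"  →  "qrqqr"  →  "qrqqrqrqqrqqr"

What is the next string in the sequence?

qrqqrqrqqrqqrqrqqrqrqqrqqrqrqqrqqr

Replace each of the 13 characters of qrqqrqrqqrqqr in place — qrq qr qrq qrq qr qrq qr qrq qrq qr qrq qrq qr — and concatenate.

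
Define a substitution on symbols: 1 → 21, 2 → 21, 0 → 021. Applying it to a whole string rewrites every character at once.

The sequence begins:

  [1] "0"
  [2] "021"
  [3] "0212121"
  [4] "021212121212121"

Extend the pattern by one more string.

Rewriting the 15 symbols of 021212121212121 one by one yields 021 21 21 21 21 21 21 21 21 21 21 21 21 21 21; concatenated:

0212121212121212121212121212121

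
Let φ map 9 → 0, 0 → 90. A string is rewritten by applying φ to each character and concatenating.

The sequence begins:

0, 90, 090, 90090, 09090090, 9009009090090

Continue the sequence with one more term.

Rewriting the 13 symbols of 9009009090090 one by one yields 0 90 90 0 90 90 0 90 0 90 90 0 90; concatenated:

090900909009009090090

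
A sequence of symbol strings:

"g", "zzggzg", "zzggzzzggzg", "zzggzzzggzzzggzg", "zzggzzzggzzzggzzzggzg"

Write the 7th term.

Every step adds zzggz at the front: s(k+1) = zzggz·s(k).
From zzggzzzggzzzggzzzggzg, 2 further steps: zzggzzzggzzzggzzzggzg → zzggzzzggzzzggzzzggzzzggzg → (answer).

zzggzzzggzzzggzzzggzzzggzzzggzg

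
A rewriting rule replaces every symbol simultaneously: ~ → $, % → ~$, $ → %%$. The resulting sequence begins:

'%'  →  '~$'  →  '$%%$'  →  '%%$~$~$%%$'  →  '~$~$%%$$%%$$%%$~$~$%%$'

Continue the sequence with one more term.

Rewriting the 22 symbols of ~$~$%%$$%%$$%%$~$~$%%$ one by one yields $ %%$ $ %%$ ~$ ~$ %%$ %%$ ~$ ~$ %%$ %%$ ~$ ~$ %%$ $ %%$ $ %%$ ~$ ~$ %%$; concatenated:

$%%$$%%$~$~$%%$%%$~$~$%%$%%$~$~$%%$$%%$$%%$~$~$%%$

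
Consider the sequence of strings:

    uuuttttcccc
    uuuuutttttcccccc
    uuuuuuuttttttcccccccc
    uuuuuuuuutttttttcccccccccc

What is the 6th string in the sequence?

Term n consists of 2n-1 u's, followed by n+2 t's, followed by 2n c's, where the shown terms are n = 2, 3, 4, 5.
For term 6, n = 7, so the run lengths are 13, 9, 14.

uuuuuuuuuuuuutttttttttcccccccccccccc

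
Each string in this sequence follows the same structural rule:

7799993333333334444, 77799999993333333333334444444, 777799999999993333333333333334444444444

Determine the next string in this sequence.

Each string has the form 7^{n} 9^{3n-2} 3^{3n+3} 4^{3n-2}, where the shown terms are n = 2, 3, 4.
For the next term, n = 5, so the run lengths are 5, 13, 18, 13.

7777799999999999993333333333333333334444444444444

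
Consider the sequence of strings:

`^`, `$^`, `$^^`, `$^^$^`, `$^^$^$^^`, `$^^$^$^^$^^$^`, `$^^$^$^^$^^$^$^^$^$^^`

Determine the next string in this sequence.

$^^$^$^^$^^$^$^^$^$^^$^^$^$^^$^^$^

This is a Fibonacci-style word recurrence s(k) = s(k−1)·s(k−2): e.g. $^·^ = $^^.
Continuing: $^^$^$^^$^^$^$^^$^$^^ · $^^$^$^^$^^$^ gives term 8.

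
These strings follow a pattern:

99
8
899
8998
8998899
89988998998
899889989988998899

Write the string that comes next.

Each term (from the third on) is the previous term followed by the one before it: term 3 = 8·99 = 899.
So term 8 is 899889989988998899·89988998998.

89988998998899889989988998998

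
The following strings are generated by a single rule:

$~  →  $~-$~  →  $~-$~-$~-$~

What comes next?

Each string is two copies of the previous one joined by '-'.
Doubling $~-$~-$~-$~ with '-' between the halves:

$~-$~-$~-$~-$~-$~-$~-$~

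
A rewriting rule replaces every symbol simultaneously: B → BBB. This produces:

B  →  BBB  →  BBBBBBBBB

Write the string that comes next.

BBBBBBBBBBBBBBBBBBBBBBBBBBB

Rewriting each symbol of BBBBBBBBB: B→BBB, B→BBB, B→BBB, B→BBB, B→BBB, B→BBB, B→BBB, B→BBB, B→BBB, which concatenates to BBB BBB BBB BBB BBB BBB BBB BBB BBB.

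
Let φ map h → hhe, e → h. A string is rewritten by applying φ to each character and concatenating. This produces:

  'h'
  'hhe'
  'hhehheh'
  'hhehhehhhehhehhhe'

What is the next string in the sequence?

Applying the rule to each of the 17 symbols of hhehhehhhehhehhhe gives the pieces hhe hhe h hhe hhe h hhe hhe hhe h hhe hhe h hhe hhe hhe h, which concatenate to the answer.

hhehhehhhehhehhhehhehhehhhehhehhhehhehheh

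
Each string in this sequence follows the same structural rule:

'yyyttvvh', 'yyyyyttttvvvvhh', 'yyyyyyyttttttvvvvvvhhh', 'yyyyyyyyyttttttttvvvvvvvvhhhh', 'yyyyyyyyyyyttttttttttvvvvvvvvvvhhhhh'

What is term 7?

yyyyyyyyyyyyyyyttttttttttttttvvvvvvvvvvvvvvhhhhhhh

Reading off run lengths: y runs 3, 5, 7, 9, 11; t runs 2, 4, 6, 8, 10; v runs 2, 4, 6, 8, 10; h runs 1, 2, 3, 4, 5 — each is linear in n (n = 1, 2, …).
For term 7, n = 7, so the run lengths are 15, 14, 14, 7.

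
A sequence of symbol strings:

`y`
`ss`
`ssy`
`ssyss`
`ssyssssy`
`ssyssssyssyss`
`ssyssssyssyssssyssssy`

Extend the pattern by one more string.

ssyssssyssyssssyssssyssyssssyssyss

This is a Fibonacci-style word recurrence s(k) = s(k−1)·s(k−2): e.g. ss·y = ssy.
The next term joins ssyssssyssyssssyssssy and ssyssssyssyss.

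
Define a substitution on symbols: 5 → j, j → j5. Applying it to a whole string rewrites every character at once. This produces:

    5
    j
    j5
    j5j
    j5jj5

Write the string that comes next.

j5jj5j5j

Rewriting each symbol of j5jj5: j→j5, 5→j, j→j5, j→j5, 5→j, which concatenates to j5 j j5 j5 j.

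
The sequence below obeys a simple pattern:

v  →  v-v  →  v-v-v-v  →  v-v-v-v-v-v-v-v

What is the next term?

Every step duplicates the string with '-' between the halves.
Doubling v-v-v-v-v-v-v-v with '-' between the halves:

v-v-v-v-v-v-v-v-v-v-v-v-v-v-v-v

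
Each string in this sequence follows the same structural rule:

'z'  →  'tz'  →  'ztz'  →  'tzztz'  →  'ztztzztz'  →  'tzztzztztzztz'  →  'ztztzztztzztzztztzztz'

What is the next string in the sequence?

From term 3 onward, concatenate the second-to-last term with the last: z·tz = ztz, tz·ztz = tzztz, …
Continuing: tzztzztztzztz · ztztzztztzztzztztzztz gives term 8.

tzztzztztzztzztztzztztzztzztztzztz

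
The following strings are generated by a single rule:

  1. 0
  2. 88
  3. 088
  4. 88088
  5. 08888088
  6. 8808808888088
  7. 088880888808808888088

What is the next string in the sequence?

8808808888088088880888808808888088

This is a Fibonacci-style word recurrence s(k) = s(k−2)·s(k−1): e.g. 0·88 = 088.
So term 8 is 8808808888088·088880888808808888088.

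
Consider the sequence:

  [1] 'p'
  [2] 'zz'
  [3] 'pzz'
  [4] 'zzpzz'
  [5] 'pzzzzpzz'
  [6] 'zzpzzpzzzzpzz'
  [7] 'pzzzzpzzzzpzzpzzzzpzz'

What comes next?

This is a Fibonacci-style word recurrence s(k) = s(k−2)·s(k−1): e.g. p·zz = pzz.
The next term joins zzpzzpzzzzpzz and pzzzzpzzzzpzzpzzzzpzz.

zzpzzpzzzzpzzpzzzzpzzzzpzzpzzzzpzz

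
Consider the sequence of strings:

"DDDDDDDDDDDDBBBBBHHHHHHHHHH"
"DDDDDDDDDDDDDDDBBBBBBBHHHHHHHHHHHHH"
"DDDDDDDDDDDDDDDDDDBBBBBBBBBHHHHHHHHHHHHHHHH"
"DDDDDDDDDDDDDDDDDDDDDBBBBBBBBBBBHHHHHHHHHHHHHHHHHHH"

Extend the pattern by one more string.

DDDDDDDDDDDDDDDDDDDDDDDDBBBBBBBBBBBBBHHHHHHHHHHHHHHHHHHHHHH

The n-th term is 3n+3 D's then 2n-1 B's then 3n+1 H's, where the shown terms are n = 3, 4, 5, 6.
At n = 7 the blocks have lengths 24, 13, 22.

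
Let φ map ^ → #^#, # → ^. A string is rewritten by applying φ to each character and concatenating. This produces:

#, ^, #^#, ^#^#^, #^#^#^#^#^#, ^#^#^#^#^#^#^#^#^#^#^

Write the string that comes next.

Rewriting the 21 symbols of ^#^#^#^#^#^#^#^#^#^#^ one by one yields #^# ^ #^# ^ #^# ^ #^# ^ #^# ^ #^# ^ #^# ^ #^# ^ #^# ^ #^# ^ #^#; concatenated:

#^#^#^#^#^#^#^#^#^#^#^#^#^#^#^#^#^#^#^#^#^#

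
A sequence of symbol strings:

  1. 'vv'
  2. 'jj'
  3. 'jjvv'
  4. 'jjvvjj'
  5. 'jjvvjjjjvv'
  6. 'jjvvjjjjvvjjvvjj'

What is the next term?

jjvvjjjjvvjjvvjjjjvvjjjjvv

This is a Fibonacci-style word recurrence s(k) = s(k−1)·s(k−2): e.g. jj·vv = jjvv.
The next term joins jjvvjjjjvvjjvvjj and jjvvjjjjvv.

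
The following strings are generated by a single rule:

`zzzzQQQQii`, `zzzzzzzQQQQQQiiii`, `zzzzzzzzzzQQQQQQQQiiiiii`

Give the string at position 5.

Each string has the form z^{3n+1} Q^{2n+2} i^{2n} (n = 1, 2, …).
At n = 5 the blocks have lengths 16, 12, 10.

zzzzzzzzzzzzzzzzQQQQQQQQQQQQiiiiiiiiii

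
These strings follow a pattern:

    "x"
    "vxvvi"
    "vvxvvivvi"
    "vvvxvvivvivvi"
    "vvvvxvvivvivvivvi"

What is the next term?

Every step adds v to the front and vvi to the end of the previous string.
Applying this once more to vvvvxvvivvivvivvi:

vvvvvxvvivvivvivvivvi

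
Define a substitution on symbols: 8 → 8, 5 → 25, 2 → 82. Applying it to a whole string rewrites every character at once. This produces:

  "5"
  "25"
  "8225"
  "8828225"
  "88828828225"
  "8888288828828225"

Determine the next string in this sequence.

8888828888288828828225

Replace each of the 16 characters of 8888288828828225 in place — 8 8 8 8 82 8 8 8 82 8 8 82 8 82 82 25 — and concatenate.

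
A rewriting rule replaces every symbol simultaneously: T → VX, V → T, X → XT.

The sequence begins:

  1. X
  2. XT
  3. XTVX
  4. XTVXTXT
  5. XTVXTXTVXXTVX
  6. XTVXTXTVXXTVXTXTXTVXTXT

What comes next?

Applying the rule to each of the 23 symbols of XTVXTXTVXXTVXTXTXTVXTXT gives the pieces XT VX T XT VX XT VX T XT XT VX T XT VX XT VX XT VX T XT VX XT VX, which concatenate to the answer.

XTVXTXTVXXTVXTXTXTVXTXTVXXTVXXTVXTXTVXXTVX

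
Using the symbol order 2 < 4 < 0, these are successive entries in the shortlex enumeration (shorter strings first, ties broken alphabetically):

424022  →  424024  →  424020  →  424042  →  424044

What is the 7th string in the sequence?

Advancing 2 positions from 424044 through 424044 → 424040 reaches term 7.

424002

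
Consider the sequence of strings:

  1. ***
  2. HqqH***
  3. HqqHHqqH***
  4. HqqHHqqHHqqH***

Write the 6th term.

Every step adds HqqH at the front: s(k+1) = HqqH·s(k).
From HqqHHqqHHqqH***, 2 further steps: HqqHHqqHHqqH*** → HqqHHqqHHqqHHqqH*** → (answer).

HqqHHqqHHqqHHqqHHqqH***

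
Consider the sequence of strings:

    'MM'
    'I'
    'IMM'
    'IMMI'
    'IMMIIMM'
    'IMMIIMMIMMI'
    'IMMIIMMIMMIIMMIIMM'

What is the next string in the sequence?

This is a Fibonacci-style word recurrence s(k) = s(k−1)·s(k−2): e.g. I·MM = IMM.
The next term joins IMMIIMMIMMIIMMIIMM and IMMIIMMIMMI.

IMMIIMMIMMIIMMIIMMIMMIIMMIMMI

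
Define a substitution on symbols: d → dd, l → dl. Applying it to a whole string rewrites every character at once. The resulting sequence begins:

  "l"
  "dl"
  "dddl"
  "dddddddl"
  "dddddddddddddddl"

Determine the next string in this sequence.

Rewriting the 16 symbols of dddddddddddddddl one by one yields dd dd dd dd dd dd dd dd dd dd dd dd dd dd dd dl; concatenated:

dddddddddddddddddddddddddddddddl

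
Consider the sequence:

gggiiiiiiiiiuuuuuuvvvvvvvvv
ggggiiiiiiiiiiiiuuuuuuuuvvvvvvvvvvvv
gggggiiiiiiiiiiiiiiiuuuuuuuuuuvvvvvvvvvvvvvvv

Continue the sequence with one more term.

Each string has the form g^{n} i^{3n} u^{2n} v^{3n}, where the shown terms are n = 3, 4, 5.
For the next term, n = 6, so the run lengths are 6, 18, 12, 18.

ggggggiiiiiiiiiiiiiiiiiiuuuuuuuuuuuuvvvvvvvvvvvvvvvvvv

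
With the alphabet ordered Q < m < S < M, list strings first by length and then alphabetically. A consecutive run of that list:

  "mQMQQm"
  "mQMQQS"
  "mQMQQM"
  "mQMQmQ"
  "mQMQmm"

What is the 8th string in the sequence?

mQMQSQ

Advancing 3 positions from mQMQmm through mQMQmm → mQMQmS → mQMQmM reaches term 8.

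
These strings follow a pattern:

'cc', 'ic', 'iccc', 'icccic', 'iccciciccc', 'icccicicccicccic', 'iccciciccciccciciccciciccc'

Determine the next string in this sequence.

icccicicccicccicicccicicccicccicicccicccic

From term 3 onward, concatenate the last term with the second-to-last: ic·cc = iccc, iccc·ic = icccic, …
The next term joins iccciciccciccciciccciciccc and icccicicccicccic.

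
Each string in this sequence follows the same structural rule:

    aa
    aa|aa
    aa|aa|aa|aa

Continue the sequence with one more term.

Each string is two copies of the previous one joined by '|'.
Doubling aa|aa|aa|aa with '|' between the halves:

aa|aa|aa|aa|aa|aa|aa|aa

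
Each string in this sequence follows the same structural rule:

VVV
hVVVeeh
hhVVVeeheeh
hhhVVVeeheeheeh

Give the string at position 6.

hhhhhVVVeeheeheeheeheeh

Every step adds h to the front and eeh to the end of the previous string.
From hhhVVVeeheeheeh, 2 further steps: hhhVVVeeheeheeh → hhhhVVVeeheeheeheeh → (answer).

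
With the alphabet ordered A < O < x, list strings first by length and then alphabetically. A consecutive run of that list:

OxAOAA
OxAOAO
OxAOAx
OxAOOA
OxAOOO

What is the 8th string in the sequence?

Stepping forward 3 times from OxAOOO: OxAOOO → OxAOOx → OxAOxA, then the target.

OxAOxO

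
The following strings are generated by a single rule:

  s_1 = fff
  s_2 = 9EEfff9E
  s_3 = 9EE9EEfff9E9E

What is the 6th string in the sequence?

9EE9EE9EE9EE9EEfff9E9E9E9E9E

Every step adds 9EE to the front and 9E to the end of the previous string.
From 9EE9EEfff9E9E, 3 further steps: 9EE9EEfff9E9E → 9EE9EE9EEfff9E9E9E → 9EE9EE9EE9EEfff9E9E9E9E → (answer).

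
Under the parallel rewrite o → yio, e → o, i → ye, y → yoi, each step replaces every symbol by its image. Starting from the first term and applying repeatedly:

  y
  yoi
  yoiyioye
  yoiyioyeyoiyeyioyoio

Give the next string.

yoiyioyeyoiyeyioyoioyoiyioyeyoioyoiyeyioyoiyioyeyio

φ(yoiyioyeyoiyeyioyoio) expands symbol-by-symbol to yoi yio ye yoi ye yio yoi o yoi yio ye yoi o yoi ye yio yoi yio ye yio; joining the 20 pieces gives the next term.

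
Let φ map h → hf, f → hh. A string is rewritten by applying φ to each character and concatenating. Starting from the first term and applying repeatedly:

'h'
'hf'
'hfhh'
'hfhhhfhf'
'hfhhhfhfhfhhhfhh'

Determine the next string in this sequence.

Rewriting the 16 symbols of hfhhhfhfhfhhhfhh one by one yields hf hh hf hf hf hh hf hh hf hh hf hf hf hh hf hf; concatenated:

hfhhhfhfhfhhhfhhhfhhhfhfhfhhhfhf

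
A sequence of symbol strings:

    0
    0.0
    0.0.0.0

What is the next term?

s(k+1) = s(k)·.·s(k) — each term doubles the last with '.' between the halves.
One more doubling of 0.0.0.0 gives the answer.

0.0.0.0.0.0.0.0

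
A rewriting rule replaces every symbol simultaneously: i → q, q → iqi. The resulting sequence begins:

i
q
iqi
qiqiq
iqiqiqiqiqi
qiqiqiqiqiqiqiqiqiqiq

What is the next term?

Rewriting the 21 symbols of qiqiqiqiqiqiqiqiqiqiq one by one yields iqi q iqi q iqi q iqi q iqi q iqi q iqi q iqi q iqi q iqi q iqi; concatenated:

iqiqiqiqiqiqiqiqiqiqiqiqiqiqiqiqiqiqiqiqiqi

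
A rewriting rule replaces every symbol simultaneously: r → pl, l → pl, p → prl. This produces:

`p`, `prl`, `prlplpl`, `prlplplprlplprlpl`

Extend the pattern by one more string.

Rewriting the 17 symbols of prlplplprlplprlpl one by one yields prl pl pl prl pl prl pl prl pl pl prl pl prl pl pl prl pl; concatenated:

prlplplprlplprlplprlplplprlplprlplplprlpl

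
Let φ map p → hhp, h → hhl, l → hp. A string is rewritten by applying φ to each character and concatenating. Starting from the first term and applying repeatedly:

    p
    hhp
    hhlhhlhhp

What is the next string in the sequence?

hhlhhlhphhlhhlhphhlhhlhhp

Apply φ to hhlhhlhhp symbol by symbol: h→hhl, h→hhl, l→hp, h→hhl, h→hhl, l→hp, h→hhl, h→hhl, p→hhp; joined: hhl hhl hp hhl hhl hp hhl hhl hhp.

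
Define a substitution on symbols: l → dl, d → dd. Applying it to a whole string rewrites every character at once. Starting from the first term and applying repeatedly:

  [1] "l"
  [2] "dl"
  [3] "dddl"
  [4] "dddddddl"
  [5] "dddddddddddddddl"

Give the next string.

φ(dddddddddddddddl) expands symbol-by-symbol to dd dd dd dd dd dd dd dd dd dd dd dd dd dd dd dl; joining the 16 pieces gives the next term.

dddddddddddddddddddddddddddddddl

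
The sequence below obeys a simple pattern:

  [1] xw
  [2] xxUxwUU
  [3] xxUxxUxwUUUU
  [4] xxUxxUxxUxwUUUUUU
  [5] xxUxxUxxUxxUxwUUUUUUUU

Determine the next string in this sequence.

s(k+1) = xxU·s(k)·UU, so each term gains xxU as a prefix and UU as a suffix.
One more step from xxUxxUxxUxxUxwUUUUUUUU gives the answer.

xxUxxUxxUxxUxxUxwUUUUUUUUUU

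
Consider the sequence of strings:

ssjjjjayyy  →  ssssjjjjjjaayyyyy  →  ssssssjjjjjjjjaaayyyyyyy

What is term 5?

ssssssssssjjjjjjjjjjjjaaaaayyyyyyyyyyy

Reading off run lengths: s runs 2, 4, 6; j runs 4, 6, 8; a runs 1, 2, 3; y runs 3, 5, 7 — each is linear in n (n = 1, 2, …).
At n = 5 the blocks have lengths 10, 12, 5, 11.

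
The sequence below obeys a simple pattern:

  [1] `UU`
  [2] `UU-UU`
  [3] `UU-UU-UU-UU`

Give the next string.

UU-UU-UU-UU-UU-UU-UU-UU

s(k+1) = s(k)·-·s(k) — each term doubles the last with '-' between the halves.
So the next term is two copies of UU-UU-UU-UU with '-' between the halves.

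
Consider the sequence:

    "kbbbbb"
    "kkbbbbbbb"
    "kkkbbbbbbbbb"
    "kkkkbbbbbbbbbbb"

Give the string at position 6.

Each string has the form k^{n-1} b^{2n+1}, where the shown terms are n = 2, 3, 4, 5.
Setting n = 7 gives 6, 15 characters in each block.

kkkkkkbbbbbbbbbbbbbbb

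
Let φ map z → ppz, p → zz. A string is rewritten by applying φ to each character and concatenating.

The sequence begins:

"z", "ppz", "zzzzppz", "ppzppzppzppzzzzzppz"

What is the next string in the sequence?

Rewriting the 19 symbols of ppzppzppzppzzzzzppz one by one yields zz zz ppz zz zz ppz zz zz ppz zz zz ppz ppz ppz ppz ppz zz zz ppz; concatenated:

zzzzppzzzzzppzzzzzppzzzzzppzppzppzppzppzzzzzppz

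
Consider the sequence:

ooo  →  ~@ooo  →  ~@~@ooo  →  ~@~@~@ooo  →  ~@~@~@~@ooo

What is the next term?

The strings grow by a fixed prefix ~@ each time.
Applying this once more to ~@~@~@~@ooo:

~@~@~@~@~@ooo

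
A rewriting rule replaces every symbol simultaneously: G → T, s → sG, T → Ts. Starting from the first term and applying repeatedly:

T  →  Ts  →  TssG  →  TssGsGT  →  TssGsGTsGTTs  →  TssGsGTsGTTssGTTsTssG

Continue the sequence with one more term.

TssGsGTsGTTssGTTsTssGsGTTsTssGTssGsGT

Replace each of the 21 characters of TssGsGTsGTTssGTTsTssG in place — Ts sG sG T sG T Ts sG T Ts Ts sG sG T Ts Ts sG Ts sG sG T — and concatenate.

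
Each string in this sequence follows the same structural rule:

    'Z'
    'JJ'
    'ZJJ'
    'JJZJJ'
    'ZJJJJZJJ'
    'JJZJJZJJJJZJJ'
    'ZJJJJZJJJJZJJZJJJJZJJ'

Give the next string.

JJZJJZJJJJZJJZJJJJZJJJJZJJZJJJJZJJ

This is a Fibonacci-style word recurrence s(k) = s(k−2)·s(k−1): e.g. Z·JJ = ZJJ.
The next term joins JJZJJZJJJJZJJ and ZJJJJZJJJJZJJZJJJJZJJ.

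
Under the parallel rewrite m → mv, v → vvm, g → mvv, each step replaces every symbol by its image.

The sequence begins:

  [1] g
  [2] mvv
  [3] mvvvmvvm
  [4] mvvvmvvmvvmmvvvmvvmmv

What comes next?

Applying the rule to each of the 21 symbols of mvvvmvvmvvmmvvvmvvmmv gives the pieces mv vvm vvm vvm mv vvm vvm mv vvm vvm mv mv vvm vvm vvm mv vvm vvm mv mv vvm, which concatenate to the answer.

mvvvmvvmvvmmvvvmvvmmvvvmvvmmvmvvvmvvmvvmmvvvmvvmmvmvvvm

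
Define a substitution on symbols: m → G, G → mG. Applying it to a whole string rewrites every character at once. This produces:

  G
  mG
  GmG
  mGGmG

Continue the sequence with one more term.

Rewriting each symbol of mGGmG: m→G, G→mG, G→mG, m→G, G→mG, which concatenates to G mG mG G mG.

GmGmGGmG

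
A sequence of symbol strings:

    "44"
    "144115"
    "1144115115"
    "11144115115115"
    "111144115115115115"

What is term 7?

11111144115115115115115115

Each term wraps the previous one in 1 on the left and 115 on the right.
From 111144115115115115, 2 further steps: 111144115115115115 → 1111144115115115115115 → (answer).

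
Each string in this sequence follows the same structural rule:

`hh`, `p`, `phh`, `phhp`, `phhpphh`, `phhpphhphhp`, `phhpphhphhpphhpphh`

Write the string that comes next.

This is a Fibonacci-style word recurrence s(k) = s(k−1)·s(k−2): e.g. p·hh = phh.
Continuing: phhpphhphhpphhpphh · phhpphhphhp gives term 8.

phhpphhphhpphhpphhphhpphhphhp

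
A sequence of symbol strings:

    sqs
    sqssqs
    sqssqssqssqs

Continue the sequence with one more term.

sqssqssqssqssqssqssqssqs

Each string is two copies of the previous one concatenated.
So the next term is two copies of sqssqssqssqs.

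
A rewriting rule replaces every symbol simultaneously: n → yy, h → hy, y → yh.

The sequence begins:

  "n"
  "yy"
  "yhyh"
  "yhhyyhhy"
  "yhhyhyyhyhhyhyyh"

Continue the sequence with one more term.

Rewriting the 16 symbols of yhhyhyyhyhhyhyyh one by one yields yh hy hy yh hy yh yh hy yh hy hy yh hy yh yh hy; concatenated:

yhhyhyyhhyyhyhhyyhhyhyyhhyyhyhhy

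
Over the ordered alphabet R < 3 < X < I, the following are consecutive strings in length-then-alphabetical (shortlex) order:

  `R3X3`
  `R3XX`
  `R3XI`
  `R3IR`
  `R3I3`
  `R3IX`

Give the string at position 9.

RXR3

Advancing 3 positions from R3IX through R3IX → R3II → RXRR reaches term 9.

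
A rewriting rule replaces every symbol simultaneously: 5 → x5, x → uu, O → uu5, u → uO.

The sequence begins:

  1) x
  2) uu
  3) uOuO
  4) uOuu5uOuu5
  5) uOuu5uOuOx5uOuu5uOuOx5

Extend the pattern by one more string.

uOuu5uOuOx5uOuu5uOuu5uux5uOuu5uOuOx5uOuu5uOuu5uux5

Applying the rule to each of the 22 symbols of uOuu5uOuOx5uOuu5uOuOx5 gives the pieces uO uu5 uO uO x5 uO uu5 uO uu5 uu x5 uO uu5 uO uO x5 uO uu5 uO uu5 uu x5, which concatenate to the answer.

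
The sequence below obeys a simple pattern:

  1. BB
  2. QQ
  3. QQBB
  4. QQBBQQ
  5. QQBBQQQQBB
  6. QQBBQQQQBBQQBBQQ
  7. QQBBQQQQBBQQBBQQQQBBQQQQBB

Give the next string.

Each term (from the third on) is the previous term followed by the one before it: term 3 = QQ·BB = QQBB.
Continuing: QQBBQQQQBBQQBBQQQQBBQQQQBB · QQBBQQQQBBQQBBQQ gives term 8.

QQBBQQQQBBQQBBQQQQBBQQQQBBQQBBQQQQBBQQBBQQ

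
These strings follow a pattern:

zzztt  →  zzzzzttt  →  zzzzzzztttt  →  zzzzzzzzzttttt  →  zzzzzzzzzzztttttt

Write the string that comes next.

Each string has the form z^{2n+1} t^{n+1} (n = 1, 2, …).
Setting n = 6 gives 13, 7 characters in each block.

zzzzzzzzzzzzzttttttt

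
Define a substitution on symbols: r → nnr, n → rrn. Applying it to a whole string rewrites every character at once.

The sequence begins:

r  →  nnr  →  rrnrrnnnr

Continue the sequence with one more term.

Expanding rrnrrnnnr: r→nnr, r→nnr, n→rrn, r→nnr, r→nnr, n→rrn, n→rrn, n→rrn, r→nnr. Concatenated: nnr nnr rrn nnr nnr rrn rrn rrn nnr.

nnrnnrrrnnnrnnrrrnrrnrrnnnr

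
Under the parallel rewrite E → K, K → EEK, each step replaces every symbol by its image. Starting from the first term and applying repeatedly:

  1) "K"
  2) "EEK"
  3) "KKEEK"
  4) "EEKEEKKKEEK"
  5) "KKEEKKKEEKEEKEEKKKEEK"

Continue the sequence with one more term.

EEKEEKKKEEKEEKEEKKKEEKKKEEKKKEEKEEKEEKKKEEK

Applying the rule to each of the 21 symbols of KKEEKKKEEKEEKEEKKKEEK gives the pieces EEK EEK K K EEK EEK EEK K K EEK K K EEK K K EEK EEK EEK K K EEK, which concatenate to the answer.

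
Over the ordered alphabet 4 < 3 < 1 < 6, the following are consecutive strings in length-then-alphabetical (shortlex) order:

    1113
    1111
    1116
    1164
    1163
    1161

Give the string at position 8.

1644

Stepping forward 2 times from 1161: 1161 → 1166, then the target.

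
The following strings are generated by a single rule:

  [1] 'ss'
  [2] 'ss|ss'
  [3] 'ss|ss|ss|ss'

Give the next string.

ss|ss|ss|ss|ss|ss|ss|ss

Every step duplicates the string with '|' between the halves.
One more doubling of ss|ss|ss|ss gives the answer.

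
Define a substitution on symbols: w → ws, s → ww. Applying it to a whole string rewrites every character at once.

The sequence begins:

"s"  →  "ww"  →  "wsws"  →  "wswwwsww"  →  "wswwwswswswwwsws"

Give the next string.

φ(wswwwswswswwwsws) expands symbol-by-symbol to ws ww ws ws ws ww ws ww ws ww ws ws ws ww ws ww; joining the 16 pieces gives the next term.

wswwwswswswwwswwwswwwswswswwwsww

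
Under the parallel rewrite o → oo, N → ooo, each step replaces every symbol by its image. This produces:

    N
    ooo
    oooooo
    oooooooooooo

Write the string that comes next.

Expanding oooooooooooo: o→oo, o→oo, o→oo, o→oo, o→oo, o→oo, o→oo, o→oo, o→oo, o→oo, o→oo, o→oo. Concatenated: oo oo oo oo oo oo oo oo oo oo oo oo.

oooooooooooooooooooooooo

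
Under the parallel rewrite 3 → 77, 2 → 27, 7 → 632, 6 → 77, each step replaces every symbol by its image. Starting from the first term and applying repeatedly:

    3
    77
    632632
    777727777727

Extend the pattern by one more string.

6326326326322763263263263263227632

Rewriting each symbol of 777727777727: 7→632, 7→632, 7→632, 7→632, 2→27, 7→632, 7→632, 7→632, 7→632, 7→632, 2→27, 7→632, which concatenates to 632 632 632 632 27 632 632 632 632 632 27 632.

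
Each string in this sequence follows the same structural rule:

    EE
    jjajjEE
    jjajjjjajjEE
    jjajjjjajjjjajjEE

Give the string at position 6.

The strings grow by a fixed prefix jjajj each time.
From jjajjjjajjjjajjEE, 2 further steps: jjajjjjajjjjajjEE → jjajjjjajjjjajjjjajjEE → (answer).

jjajjjjajjjjajjjjajjjjajjEE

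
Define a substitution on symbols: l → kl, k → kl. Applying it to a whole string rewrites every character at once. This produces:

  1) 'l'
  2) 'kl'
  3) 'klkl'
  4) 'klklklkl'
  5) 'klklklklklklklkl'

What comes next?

klklklklklklklklklklklklklklklkl

Replace each of the 16 characters of klklklklklklklkl in place — kl kl kl kl kl kl kl kl kl kl kl kl kl kl kl kl — and concatenate.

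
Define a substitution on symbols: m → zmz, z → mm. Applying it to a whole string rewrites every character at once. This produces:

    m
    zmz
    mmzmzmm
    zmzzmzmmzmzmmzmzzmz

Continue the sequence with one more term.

Replace each of the 19 characters of zmzzmzmmzmzmmzmzzmz in place — mm zmz mm mm zmz mm zmz zmz mm zmz mm zmz zmz mm zmz mm mm zmz mm — and concatenate.

mmzmzmmmmzmzmmzmzzmzmmzmzmmzmzzmzmmzmzmmmmzmzmm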